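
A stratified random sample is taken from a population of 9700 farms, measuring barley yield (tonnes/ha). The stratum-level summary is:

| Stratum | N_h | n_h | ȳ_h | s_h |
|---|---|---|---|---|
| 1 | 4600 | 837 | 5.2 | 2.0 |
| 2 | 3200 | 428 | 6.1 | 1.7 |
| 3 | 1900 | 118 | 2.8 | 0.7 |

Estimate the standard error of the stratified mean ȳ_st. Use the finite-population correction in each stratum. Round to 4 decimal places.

V̂(ȳ_st) = Σ W_h² (1 − n_h/N_h) s_h²/n_h, with W_h = N_h/N and N = 9700:
  stratum 1: (4600/9700)²·(1 − 837/4600)·2.0²/837 = 0.000879191
  stratum 2: (3200/9700)²·(1 − 428/3200)·1.7²/428 = 0.000636581
  stratum 3: (1900/9700)²·(1 − 118/1900)·0.7²/118 = 0.000149428
V̂(ȳ_st) = 0.0016652
SE(ȳ_st) = √0.0016652 = 0.0408069

SE(ȳ_st) ≈ 0.0408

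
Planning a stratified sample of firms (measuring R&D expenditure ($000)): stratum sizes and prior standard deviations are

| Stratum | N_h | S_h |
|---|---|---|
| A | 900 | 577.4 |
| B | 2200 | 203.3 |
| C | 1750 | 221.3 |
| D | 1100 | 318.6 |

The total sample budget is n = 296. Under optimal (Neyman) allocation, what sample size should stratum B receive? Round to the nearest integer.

78

Neyman allocation: n_h = n · N_h S_h / Σ N_i S_i, with n = 296.
  stratum A: N_h·S_h = 900·577.4 = 519660.00
  stratum B: N_h·S_h = 2200·203.3 = 447260.00
  stratum C: N_h·S_h = 1750·221.3 = 387275.00
  stratum D: N_h·S_h = 1100·318.6 = 350460.00
Σ N_h S_h = 1704655.00
n for stratum B = 296·447260.00/1704655.00 = 77.663 → 78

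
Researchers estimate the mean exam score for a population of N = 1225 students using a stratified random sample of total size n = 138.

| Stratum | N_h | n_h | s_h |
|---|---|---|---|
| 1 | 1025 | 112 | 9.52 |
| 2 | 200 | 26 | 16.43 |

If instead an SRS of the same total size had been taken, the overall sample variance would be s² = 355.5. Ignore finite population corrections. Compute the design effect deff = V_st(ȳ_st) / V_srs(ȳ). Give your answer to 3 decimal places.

deff ≈ 0.327

V̂(ȳ_st) = Σ W_h² s_h²/n_h, with W_h = N_h/N and N = 1225:
  stratum 1: (1025/1225)²·9.52²/112 = 0.566541
  stratum 2: (200/1225)²·16.43²/26 = 0.276751
V_st = 0.843292
V_srs = s²/n = 355.5/138 = 2.57609
deff = V_st / V_srs = 0.843292/2.57609 = 0.3274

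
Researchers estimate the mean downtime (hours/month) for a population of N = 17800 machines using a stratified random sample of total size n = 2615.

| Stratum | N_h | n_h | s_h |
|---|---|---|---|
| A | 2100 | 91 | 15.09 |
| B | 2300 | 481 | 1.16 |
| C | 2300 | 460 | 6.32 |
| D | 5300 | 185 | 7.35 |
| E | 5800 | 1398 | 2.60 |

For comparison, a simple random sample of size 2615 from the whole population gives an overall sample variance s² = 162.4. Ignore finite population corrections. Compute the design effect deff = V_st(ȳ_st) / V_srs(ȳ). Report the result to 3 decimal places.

deff ≈ 1.010

V̂(ȳ_st) = Σ W_h² s_h²/n_h, with W_h = N_h/N and N = 17800:
  stratum A: (2100/17800)²·15.09²/91 = 0.0348286
  stratum B: (2300/17800)²·1.16²/481 = 4.67075e-05
  stratum C: (2300/17800)²·6.32²/460 = 0.00144975
  stratum D: (5300/17800)²·7.35²/185 = 0.025889
  stratum E: (5800/17800)²·2.60²/1398 = 0.0005134
V_st = 0.0627274
V_srs = s²/n = 162.4/2615 = 0.0621033
deff = V_st / V_srs = 0.0627274/0.0621033 = 1.0101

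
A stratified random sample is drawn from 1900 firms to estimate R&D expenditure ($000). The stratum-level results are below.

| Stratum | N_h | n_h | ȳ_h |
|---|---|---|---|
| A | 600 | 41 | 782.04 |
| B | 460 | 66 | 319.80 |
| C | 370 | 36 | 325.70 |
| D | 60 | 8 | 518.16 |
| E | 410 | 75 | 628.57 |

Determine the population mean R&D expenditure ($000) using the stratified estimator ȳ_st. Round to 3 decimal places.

ȳ_st ≈ 539.813

N = Σ N_h = 1900. Stratum weights W_h = N_h/N.
ȳ_st = (600·782.04 + 460·319.80 + 370·325.70 + 60·518.16 + 410·628.57) / 1900 = 539.81279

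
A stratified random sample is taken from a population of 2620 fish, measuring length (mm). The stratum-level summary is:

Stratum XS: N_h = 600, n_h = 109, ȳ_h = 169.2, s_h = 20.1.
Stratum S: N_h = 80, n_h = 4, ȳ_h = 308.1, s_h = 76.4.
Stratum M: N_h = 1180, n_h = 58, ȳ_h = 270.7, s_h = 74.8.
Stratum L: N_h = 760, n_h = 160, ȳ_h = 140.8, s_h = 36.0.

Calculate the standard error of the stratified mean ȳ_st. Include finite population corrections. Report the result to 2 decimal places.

SE(ȳ_st) ≈ 4.54

V̂(ȳ_st) = Σ W_h² (1 − n_h/N_h) s_h²/n_h, with W_h = N_h/N and N = 2620:
  stratum XS: (600/2620)²·(1 − 109/600)·20.1²/109 = 0.159073
  stratum S: (80/2620)²·(1 − 4/80)·76.4²/4 = 1.29249
  stratum M: (1180/2620)²·(1 − 58/1180)·74.8²/58 = 18.6058
  stratum L: (760/2620)²·(1 − 160/760)·36.0²/160 = 0.538081
V̂(ȳ_st) = 20.5954
SE(ȳ_st) = √20.5954 = 4.53822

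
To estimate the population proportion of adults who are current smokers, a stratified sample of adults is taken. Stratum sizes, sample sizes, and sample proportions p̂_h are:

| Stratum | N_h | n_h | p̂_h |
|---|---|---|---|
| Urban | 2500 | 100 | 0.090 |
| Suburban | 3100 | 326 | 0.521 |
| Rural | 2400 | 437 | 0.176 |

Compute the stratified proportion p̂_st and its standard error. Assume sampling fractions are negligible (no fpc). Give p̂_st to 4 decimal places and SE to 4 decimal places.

N = 8000; stratum weights W_h = N_h/N.
p̂_st = Σ W_h p̂_h = (2500·0.090 + 3100·0.521 + 2400·0.176)/8000 = 0.28281
V̂(p̂_st) = Σ W_h² p̂_h(1−p̂_h)/(n_h−1):
  stratum Urban: (2500/8000)²·0.090·0.910/99 = 8.07884e-05
  stratum Suburban: (3100/8000)²·0.521·0.479/325 = 0.000115301
  stratum Rural: (2400/8000)²·0.176·0.824/436 = 2.99361e-05
V̂(p̂_st) = 0.000226026; SE = √V̂ = 0.0150341

p̂_st ≈ 0.2828, SE ≈ 0.0150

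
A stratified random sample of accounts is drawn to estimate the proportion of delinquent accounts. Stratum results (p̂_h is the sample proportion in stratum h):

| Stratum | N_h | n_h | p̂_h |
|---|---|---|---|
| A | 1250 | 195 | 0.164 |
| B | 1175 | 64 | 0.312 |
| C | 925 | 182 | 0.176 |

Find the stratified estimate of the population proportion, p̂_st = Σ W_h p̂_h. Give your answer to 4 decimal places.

p̂_st ≈ 0.2192

N = 3350; stratum weights W_h = N_h/N.
p̂_st = Σ W_h p̂_h = (1250·0.164 + 1175·0.312 + 925·0.176)/3350 = 0.21922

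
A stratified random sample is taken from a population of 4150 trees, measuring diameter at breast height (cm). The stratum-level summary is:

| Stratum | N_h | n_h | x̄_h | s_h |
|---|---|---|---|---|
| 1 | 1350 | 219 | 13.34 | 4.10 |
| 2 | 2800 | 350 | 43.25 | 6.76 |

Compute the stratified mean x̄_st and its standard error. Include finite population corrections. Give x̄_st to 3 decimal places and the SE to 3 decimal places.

x̄_st ≈ 33.520, SE ≈ 0.243

x̄_st = Σ W_h x̄_h = (1350·13.34 + 2800·43.25)/4150 = 33.52024
V̂(x̄_st) = Σ W_h² (1 − n_h/N_h) s_h²/n_h, with W_h = N_h/N and N = 4150:
  stratum 1: (1350/4150)²·(1 − 219/1350)·4.10²/219 = 0.00680493
  stratum 2: (2800/4150)²·(1 − 350/2800)·6.76²/350 = 0.052006
V̂(x̄_st) = 0.0588109
SE(x̄_st) = √0.0588109 = 0.24251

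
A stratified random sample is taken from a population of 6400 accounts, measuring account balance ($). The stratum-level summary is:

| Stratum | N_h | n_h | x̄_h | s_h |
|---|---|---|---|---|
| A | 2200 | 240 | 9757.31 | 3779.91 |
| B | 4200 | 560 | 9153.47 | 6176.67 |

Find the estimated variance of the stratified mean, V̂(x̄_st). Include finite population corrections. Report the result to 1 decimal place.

V̂(x̄_st) = Σ W_h² (1 − n_h/N_h) s_h²/n_h, with W_h = N_h/N and N = 6400:
  stratum A: (2200/6400)²·(1 − 240/2200)·3779.91²/240 = 6267.16
  stratum B: (4200/6400)²·(1 − 560/4200)·6176.67²/560 = 25428
V̂(x̄_st) = 31695.1

V̂(x̄_st) ≈ 31695.1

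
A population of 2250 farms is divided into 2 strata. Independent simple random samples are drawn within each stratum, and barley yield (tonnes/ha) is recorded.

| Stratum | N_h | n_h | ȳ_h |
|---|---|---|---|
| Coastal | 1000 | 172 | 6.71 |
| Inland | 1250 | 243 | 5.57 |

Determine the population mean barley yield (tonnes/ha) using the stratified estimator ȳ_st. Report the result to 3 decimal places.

N = Σ N_h = 2250. Stratum weights W_h = N_h/N.
ȳ_st = (1000·6.71 + 1250·5.57) / 2250 = 6.07667

ȳ_st ≈ 6.077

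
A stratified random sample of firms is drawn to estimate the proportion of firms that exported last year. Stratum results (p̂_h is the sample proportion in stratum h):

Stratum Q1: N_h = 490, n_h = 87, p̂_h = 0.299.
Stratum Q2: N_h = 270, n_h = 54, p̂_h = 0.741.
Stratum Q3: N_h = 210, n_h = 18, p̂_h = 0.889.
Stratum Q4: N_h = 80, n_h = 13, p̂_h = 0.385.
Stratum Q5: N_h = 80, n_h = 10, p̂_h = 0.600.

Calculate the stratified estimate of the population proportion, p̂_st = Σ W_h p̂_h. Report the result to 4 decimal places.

p̂_st ≈ 0.5417

N = 1130; stratum weights W_h = N_h/N.
p̂_st = Σ W_h p̂_h = (490·0.299 + 270·0.741 + 210·0.889 + 80·0.385 + 80·0.600)/1130 = 0.54165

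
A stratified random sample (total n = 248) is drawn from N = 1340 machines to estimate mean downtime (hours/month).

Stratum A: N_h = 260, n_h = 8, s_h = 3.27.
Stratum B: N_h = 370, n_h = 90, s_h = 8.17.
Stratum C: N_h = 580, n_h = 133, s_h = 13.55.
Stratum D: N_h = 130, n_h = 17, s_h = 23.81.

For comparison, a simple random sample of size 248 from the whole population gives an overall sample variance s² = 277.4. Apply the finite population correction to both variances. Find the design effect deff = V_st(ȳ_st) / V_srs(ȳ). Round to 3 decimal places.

deff ≈ 0.618

V̂(ȳ_st) = Σ W_h² (1 − n_h/N_h) s_h²/n_h, with W_h = N_h/N and N = 1340:
  stratum A: (260/1340)²·(1 − 8/260)·3.27²/8 = 0.0487719
  stratum B: (370/1340)²·(1 − 90/370)·8.17²/90 = 0.0427909
  stratum C: (580/1340)²·(1 − 133/580)·13.55²/133 = 0.199321
  stratum D: (130/1340)²·(1 − 17/130)·23.81²/17 = 0.272824
V_st = 0.563707
V_srs = (1 − 248/1340)·277.4/248 = 0.911533
deff = V_st / V_srs = 0.563707/0.911533 = 0.6184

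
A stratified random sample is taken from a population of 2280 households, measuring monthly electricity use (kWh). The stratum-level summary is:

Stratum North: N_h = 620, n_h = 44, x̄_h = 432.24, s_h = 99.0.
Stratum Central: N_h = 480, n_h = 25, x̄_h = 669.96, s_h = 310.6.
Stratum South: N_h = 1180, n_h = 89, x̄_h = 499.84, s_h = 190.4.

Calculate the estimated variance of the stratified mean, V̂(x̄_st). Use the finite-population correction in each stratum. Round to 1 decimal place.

V̂(x̄_st) = Σ W_h² (1 − n_h/N_h) s_h²/n_h, with W_h = N_h/N and N = 2280:
  stratum North: (620/2280)²·(1 − 44/620)·99.0²/44 = 15.3025
  stratum Central: (480/2280)²·(1 − 25/480)·310.6²/25 = 162.123
  stratum South: (1180/2280)²·(1 − 89/1180)·190.4²/89 = 100.874
V̂(x̄_st) = 278.3

V̂(x̄_st) ≈ 278.3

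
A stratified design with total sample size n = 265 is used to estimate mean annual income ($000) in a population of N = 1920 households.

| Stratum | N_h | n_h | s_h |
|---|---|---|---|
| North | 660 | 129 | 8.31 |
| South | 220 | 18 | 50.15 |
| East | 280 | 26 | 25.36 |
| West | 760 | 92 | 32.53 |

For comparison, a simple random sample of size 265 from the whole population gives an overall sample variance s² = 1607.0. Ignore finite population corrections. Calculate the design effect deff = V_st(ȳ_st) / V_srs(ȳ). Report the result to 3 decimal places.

V̂(ȳ_st) = Σ W_h² s_h²/n_h, with W_h = N_h/N and N = 1920:
  stratum North: (660/1920)²·8.31²/129 = 0.0632554
  stratum South: (220/1920)²·50.15²/18 = 1.83448
  stratum East: (280/1920)²·25.36²/26 = 0.526064
  stratum West: (760/1920)²·32.53²/92 = 1.80221
V_st = 4.22601
V_srs = s²/n = 1607.0/265 = 6.06415
deff = V_st / V_srs = 4.22601/6.06415 = 0.6969

deff ≈ 0.697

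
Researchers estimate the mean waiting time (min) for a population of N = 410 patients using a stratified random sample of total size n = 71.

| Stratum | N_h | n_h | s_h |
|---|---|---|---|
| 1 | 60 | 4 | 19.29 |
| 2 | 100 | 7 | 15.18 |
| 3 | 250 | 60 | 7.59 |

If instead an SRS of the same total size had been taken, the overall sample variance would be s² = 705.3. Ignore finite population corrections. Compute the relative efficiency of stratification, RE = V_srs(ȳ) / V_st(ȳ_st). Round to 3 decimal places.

RE ≈ 2.306

V̂(ȳ_st) = Σ W_h² s_h²/n_h, with W_h = N_h/N and N = 410:
  stratum 1: (60/410)²·19.29²/4 = 1.99223
  stratum 2: (100/410)²·15.18²/7 = 1.95829
  stratum 3: (250/410)²·7.59²/60 = 0.356981
V_st = 4.3075
V_srs = s²/n = 705.3/71 = 9.9338
Relative efficiency = V_srs / V_st = 9.9338/4.3075 = 2.3062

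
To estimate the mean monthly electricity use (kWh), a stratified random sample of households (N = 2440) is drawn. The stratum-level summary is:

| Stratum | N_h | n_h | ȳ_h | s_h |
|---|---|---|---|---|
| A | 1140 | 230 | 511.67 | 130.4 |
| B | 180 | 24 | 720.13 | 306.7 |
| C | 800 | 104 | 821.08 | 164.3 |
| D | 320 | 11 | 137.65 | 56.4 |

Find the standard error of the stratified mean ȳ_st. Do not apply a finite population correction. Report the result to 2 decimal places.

SE(ȳ_st) ≈ 8.39

V̂(ȳ_st) = Σ W_h² s_h²/n_h, with W_h = N_h/N and N = 2440:
  stratum A: (1140/2440)²·130.4²/230 = 16.1383
  stratum B: (180/2440)²·306.7²/24 = 21.3295
  stratum C: (800/2440)²·164.3²/104 = 27.9024
  stratum D: (320/2440)²·56.4²/11 = 4.97377
V̂(ȳ_st) = 70.344
SE(ȳ_st) = √70.344 = 8.38714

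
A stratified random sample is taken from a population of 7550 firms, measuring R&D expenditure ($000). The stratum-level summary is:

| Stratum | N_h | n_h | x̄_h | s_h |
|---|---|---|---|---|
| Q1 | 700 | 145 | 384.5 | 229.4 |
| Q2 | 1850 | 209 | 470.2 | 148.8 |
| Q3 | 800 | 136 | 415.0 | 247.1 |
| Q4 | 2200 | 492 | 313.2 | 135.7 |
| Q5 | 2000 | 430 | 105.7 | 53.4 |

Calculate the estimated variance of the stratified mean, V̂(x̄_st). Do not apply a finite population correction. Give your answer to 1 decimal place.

V̂(x̄_st) ≈ 18.2

V̂(x̄_st) = Σ W_h² s_h²/n_h, with W_h = N_h/N and N = 7550:
  stratum Q1: (700/7550)²·229.4²/145 = 3.11976
  stratum Q2: (1850/7550)²·148.8²/209 = 6.36076
  stratum Q3: (800/7550)²·247.1²/136 = 5.04072
  stratum Q4: (2200/7550)²·135.7²/492 = 3.17794
  stratum Q5: (2000/7550)²·53.4²/430 = 0.46535
V̂(x̄_st) = 18.1645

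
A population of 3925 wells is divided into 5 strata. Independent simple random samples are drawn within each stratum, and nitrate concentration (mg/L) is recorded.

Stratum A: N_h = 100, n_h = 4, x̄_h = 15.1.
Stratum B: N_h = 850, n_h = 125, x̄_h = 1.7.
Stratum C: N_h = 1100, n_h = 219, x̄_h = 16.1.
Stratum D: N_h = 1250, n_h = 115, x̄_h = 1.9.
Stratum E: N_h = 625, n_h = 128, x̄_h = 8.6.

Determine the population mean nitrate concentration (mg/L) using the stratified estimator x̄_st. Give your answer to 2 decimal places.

N = Σ N_h = 3925. Stratum weights W_h = N_h/N.
x̄_st = (100·15.1 + 850·1.7 + 1100·16.1 + 1250·1.9 + 625·8.6) / 3925 = 7.2395

x̄_st ≈ 7.24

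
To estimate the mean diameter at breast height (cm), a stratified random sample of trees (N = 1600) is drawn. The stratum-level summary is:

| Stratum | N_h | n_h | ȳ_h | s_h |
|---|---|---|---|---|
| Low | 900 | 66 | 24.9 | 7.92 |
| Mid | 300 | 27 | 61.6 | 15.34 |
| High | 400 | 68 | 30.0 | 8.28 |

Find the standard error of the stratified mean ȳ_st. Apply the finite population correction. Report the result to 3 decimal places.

V̂(ȳ_st) = Σ W_h² (1 − n_h/N_h) s_h²/n_h, with W_h = N_h/N and N = 1600:
  stratum Low: (900/1600)²·(1 − 66/900)·7.92²/66 = 0.27866
  stratum Mid: (300/1600)²·(1 − 27/300)·15.34²/27 = 0.278824
  stratum High: (400/1600)²·(1 − 68/400)·8.28²/68 = 0.052301
V̂(ȳ_st) = 0.609786
SE(ȳ_st) = √0.609786 = 0.780888

SE(ȳ_st) ≈ 0.781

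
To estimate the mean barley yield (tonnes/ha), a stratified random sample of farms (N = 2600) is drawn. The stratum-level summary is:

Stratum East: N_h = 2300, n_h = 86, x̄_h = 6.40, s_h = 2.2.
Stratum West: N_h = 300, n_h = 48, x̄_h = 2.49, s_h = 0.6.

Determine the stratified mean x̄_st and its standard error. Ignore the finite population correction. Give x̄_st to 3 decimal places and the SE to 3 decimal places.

x̄_st = Σ W_h x̄_h = (2300·6.40 + 300·2.49)/2600 = 5.94885
V̂(x̄_st) = Σ W_h² s_h²/n_h, with W_h = N_h/N and N = 2600:
  stratum East: (2300/2600)²·2.2²/86 = 0.0440409
  stratum West: (300/2600)²·0.6²/48 = 9.98521e-05
V̂(x̄_st) = 0.0441407
SE(x̄_st) = √0.0441407 = 0.210097

x̄_st ≈ 5.949, SE ≈ 0.210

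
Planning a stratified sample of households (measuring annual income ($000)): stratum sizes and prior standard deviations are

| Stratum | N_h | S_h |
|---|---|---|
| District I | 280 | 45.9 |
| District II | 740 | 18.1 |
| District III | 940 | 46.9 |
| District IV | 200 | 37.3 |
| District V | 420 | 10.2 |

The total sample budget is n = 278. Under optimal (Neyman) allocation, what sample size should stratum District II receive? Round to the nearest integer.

45

Neyman allocation: n_h = n · N_h S_h / Σ N_i S_i, with n = 278.
  stratum District I: N_h·S_h = 280·45.9 = 12852.00
  stratum District II: N_h·S_h = 740·18.1 = 13394.00
  stratum District III: N_h·S_h = 940·46.9 = 44086.00
  stratum District IV: N_h·S_h = 200·37.3 = 7460.00
  stratum District V: N_h·S_h = 420·10.2 = 4284.00
Σ N_h S_h = 82076.00
n for stratum District II = 278·13394.00/82076.00 = 45.367 → 45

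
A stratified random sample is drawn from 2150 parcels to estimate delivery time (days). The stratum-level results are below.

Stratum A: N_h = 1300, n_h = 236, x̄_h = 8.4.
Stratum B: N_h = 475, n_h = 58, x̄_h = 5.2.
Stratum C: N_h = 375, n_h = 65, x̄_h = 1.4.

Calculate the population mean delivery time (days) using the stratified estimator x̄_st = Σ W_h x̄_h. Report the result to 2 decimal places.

N = Σ N_h = 2150. Stratum weights W_h = N_h/N.
x̄_st = (1300·8.4 + 475·5.2 + 375·1.4) / 2150 = 6.4721

x̄_st ≈ 6.47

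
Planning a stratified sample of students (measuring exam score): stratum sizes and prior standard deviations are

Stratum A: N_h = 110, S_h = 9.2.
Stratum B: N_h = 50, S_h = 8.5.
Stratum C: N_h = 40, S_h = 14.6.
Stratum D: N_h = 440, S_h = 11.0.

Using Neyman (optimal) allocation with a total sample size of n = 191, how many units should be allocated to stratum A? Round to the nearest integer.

Neyman allocation: n_h = n · N_h S_h / Σ N_i S_i, with n = 191.
  stratum A: N_h·S_h = 110·9.2 = 1012.00
  stratum B: N_h·S_h = 50·8.5 = 425.00
  stratum C: N_h·S_h = 40·14.6 = 584.00
  stratum D: N_h·S_h = 440·11.0 = 4840.00
Σ N_h S_h = 6861.00
n for stratum A = 191·1012.00/6861.00 = 28.173 → 28

28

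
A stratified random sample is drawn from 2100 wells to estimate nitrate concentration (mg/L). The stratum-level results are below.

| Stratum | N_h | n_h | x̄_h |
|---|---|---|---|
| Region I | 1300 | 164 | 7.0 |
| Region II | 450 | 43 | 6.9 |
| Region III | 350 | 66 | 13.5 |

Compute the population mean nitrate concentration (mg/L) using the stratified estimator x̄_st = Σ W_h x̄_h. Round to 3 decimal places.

N = Σ N_h = 2100. Stratum weights W_h = N_h/N.
x̄_st = (1300·7.0 + 450·6.9 + 350·13.5) / 2100 = 8.06190

x̄_st ≈ 8.062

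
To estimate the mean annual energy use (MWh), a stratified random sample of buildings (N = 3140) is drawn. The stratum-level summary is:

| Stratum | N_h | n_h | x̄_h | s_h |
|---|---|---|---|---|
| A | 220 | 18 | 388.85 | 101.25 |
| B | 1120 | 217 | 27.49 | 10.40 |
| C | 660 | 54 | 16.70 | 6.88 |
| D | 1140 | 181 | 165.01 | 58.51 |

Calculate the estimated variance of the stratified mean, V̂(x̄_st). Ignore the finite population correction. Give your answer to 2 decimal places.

V̂(x̄_st) ≈ 5.39

V̂(x̄_st) = Σ W_h² s_h²/n_h, with W_h = N_h/N and N = 3140:
  stratum A: (220/3140)²·101.25²/18 = 2.79578
  stratum B: (1120/3140)²·10.40²/217 = 0.0634138
  stratum C: (660/3140)²·6.88²/54 = 0.0387268
  stratum D: (1140/3140)²·58.51²/181 = 2.49306
V̂(x̄_st) = 5.39098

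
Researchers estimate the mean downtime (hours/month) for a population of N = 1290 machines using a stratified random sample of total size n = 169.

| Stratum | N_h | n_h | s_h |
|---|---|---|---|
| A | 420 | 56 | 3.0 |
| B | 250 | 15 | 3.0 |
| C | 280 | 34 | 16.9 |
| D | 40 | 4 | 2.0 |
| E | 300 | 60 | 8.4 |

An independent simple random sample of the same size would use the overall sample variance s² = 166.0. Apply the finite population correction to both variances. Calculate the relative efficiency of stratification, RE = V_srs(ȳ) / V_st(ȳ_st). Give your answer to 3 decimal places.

V̂(ȳ_st) = Σ W_h² (1 − n_h/N_h) s_h²/n_h, with W_h = N_h/N and N = 1290:
  stratum A: (420/1290)²·(1 − 56/420)·3.0²/56 = 0.0147647
  stratum B: (250/1290)²·(1 − 15/250)·3.0²/15 = 0.0211826
  stratum C: (280/1290)²·(1 − 34/280)·16.9²/34 = 0.347703
  stratum D: (40/1290)²·(1 − 4/40)·2.0²/4 = 0.000865333
  stratum E: (300/1290)²·(1 − 60/300)·8.4²/60 = 0.0508816
V_st = 0.435397
V_srs = (1 − 169/1290)·166.0/169 = 0.853566
Relative efficiency = V_srs / V_st = 0.853566/0.435397 = 1.9604

RE ≈ 1.960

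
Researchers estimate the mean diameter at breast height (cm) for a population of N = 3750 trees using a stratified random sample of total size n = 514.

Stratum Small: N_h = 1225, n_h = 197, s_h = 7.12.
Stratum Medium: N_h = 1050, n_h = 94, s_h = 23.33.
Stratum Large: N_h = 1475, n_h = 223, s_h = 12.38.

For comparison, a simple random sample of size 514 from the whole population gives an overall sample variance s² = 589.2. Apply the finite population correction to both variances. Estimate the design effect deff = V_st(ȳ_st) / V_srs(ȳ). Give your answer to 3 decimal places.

deff ≈ 0.532

V̂(ȳ_st) = Σ W_h² (1 − n_h/N_h) s_h²/n_h, with W_h = N_h/N and N = 3750:
  stratum Small: (1225/3750)²·(1 − 197/1225)·7.12²/197 = 0.0230441
  stratum Medium: (1050/3750)²·(1 − 94/1050)·23.33²/94 = 0.41332
  stratum Large: (1475/3750)²·(1 − 223/1475)·12.38²/223 = 0.0902548
V_st = 0.526619
V_srs = (1 − 514/3750)·589.2/514 = 0.989184
deff = V_st / V_srs = 0.526619/0.989184 = 0.5324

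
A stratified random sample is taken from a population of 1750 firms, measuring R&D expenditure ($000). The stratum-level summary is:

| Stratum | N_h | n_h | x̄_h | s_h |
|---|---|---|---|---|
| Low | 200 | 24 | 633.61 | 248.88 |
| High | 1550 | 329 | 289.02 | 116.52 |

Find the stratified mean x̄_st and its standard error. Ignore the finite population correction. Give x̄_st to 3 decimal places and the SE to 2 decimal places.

x̄_st = Σ W_h x̄_h = (200·633.61 + 1550·289.02)/1750 = 328.40171
V̂(x̄_st) = Σ W_h² s_h²/n_h, with W_h = N_h/N and N = 1750:
  stratum Low: (200/1750)²·248.88²/24 = 33.7095
  stratum High: (1550/1750)²·116.52²/329 = 32.3737
V̂(x̄_st) = 66.0832
SE(x̄_st) = √66.0832 = 8.12916

x̄_st ≈ 328.402, SE ≈ 8.13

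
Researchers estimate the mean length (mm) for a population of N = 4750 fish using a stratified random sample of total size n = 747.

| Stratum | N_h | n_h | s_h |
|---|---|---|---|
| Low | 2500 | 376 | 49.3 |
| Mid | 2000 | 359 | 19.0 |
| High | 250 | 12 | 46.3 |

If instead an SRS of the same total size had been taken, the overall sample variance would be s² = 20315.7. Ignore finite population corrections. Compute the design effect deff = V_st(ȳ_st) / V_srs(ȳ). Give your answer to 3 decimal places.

V̂(ȳ_st) = Σ W_h² s_h²/n_h, with W_h = N_h/N and N = 4750:
  stratum Low: (2500/4750)²·49.3²/376 = 1.7906
  stratum Mid: (2000/4750)²·19.0²/359 = 0.178273
  stratum High: (250/4750)²·46.3²/12 = 0.49485
V_st = 2.46372
V_srs = s²/n = 20315.7/747 = 27.1964
deff = V_st / V_srs = 2.46372/27.1964 = 0.0906

deff ≈ 0.091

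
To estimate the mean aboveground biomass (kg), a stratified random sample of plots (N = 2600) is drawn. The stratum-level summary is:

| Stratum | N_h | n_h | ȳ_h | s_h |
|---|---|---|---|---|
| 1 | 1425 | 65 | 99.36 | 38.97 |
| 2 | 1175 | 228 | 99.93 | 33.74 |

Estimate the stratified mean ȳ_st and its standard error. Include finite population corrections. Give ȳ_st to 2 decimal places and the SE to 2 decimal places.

ȳ_st ≈ 99.62, SE ≈ 2.74

ȳ_st = Σ W_h ȳ_h = (1425·99.36 + 1175·99.93)/2600 = 99.61760
V̂(ȳ_st) = Σ W_h² (1 − n_h/N_h) s_h²/n_h, with W_h = N_h/N and N = 2600:
  stratum 1: (1425/2600)²·(1 − 65/1425)·38.97²/65 = 6.69814
  stratum 2: (1175/2600)²·(1 − 228/1175)·33.74²/228 = 0.821857
V̂(ȳ_st) = 7.52
SE(ȳ_st) = √7.52 = 2.74226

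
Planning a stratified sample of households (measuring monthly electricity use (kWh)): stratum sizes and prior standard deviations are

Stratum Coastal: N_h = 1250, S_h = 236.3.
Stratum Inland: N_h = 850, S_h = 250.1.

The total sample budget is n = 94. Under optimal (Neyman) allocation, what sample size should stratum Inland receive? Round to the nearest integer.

Neyman allocation: n_h = n · N_h S_h / Σ N_i S_i, with n = 94.
  stratum Coastal: N_h·S_h = 1250·236.3 = 295375.00
  stratum Inland: N_h·S_h = 850·250.1 = 212585.00
Σ N_h S_h = 507960.00
n for stratum Inland = 94·212585.00/507960.00 = 39.340 → 39

39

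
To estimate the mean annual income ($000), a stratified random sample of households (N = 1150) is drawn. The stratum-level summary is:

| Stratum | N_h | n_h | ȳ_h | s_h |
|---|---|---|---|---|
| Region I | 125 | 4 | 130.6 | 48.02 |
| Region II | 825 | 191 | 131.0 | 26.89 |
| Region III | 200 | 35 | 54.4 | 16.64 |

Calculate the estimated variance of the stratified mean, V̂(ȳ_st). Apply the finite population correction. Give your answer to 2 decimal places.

V̂(ȳ_st) = Σ W_h² (1 − n_h/N_h) s_h²/n_h, with W_h = N_h/N and N = 1150:
  stratum Region I: (125/1150)²·(1 − 4/125)·48.02²/4 = 6.59301
  stratum Region II: (825/1150)²·(1 − 191/825)·26.89²/191 = 1.49725
  stratum Region III: (200/1150)²·(1 − 35/200)·16.64²/35 = 0.197404
V̂(ȳ_st) = 8.28767

V̂(ȳ_st) ≈ 8.29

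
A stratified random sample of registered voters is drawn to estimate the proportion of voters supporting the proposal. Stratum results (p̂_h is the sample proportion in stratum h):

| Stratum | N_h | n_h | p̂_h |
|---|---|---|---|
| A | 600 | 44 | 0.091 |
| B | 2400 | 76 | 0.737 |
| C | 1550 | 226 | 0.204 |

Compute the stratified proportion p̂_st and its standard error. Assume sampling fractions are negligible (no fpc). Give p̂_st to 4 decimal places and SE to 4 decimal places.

p̂_st ≈ 0.4702, SE ≈ 0.0289

N = 4550; stratum weights W_h = N_h/N.
p̂_st = Σ W_h p̂_h = (600·0.091 + 2400·0.737 + 1550·0.204)/4550 = 0.47024
V̂(p̂_st) = Σ W_h² p̂_h(1−p̂_h)/(n_h−1):
  stratum A: (600/4550)²·0.091·0.909/43 = 3.34516e-05
  stratum B: (2400/4550)²·0.737·0.263/75 = 0.000719054
  stratum C: (1550/4550)²·0.204·0.796/225 = 8.37532e-05
V̂(p̂_st) = 0.000836259; SE = √V̂ = 0.0289181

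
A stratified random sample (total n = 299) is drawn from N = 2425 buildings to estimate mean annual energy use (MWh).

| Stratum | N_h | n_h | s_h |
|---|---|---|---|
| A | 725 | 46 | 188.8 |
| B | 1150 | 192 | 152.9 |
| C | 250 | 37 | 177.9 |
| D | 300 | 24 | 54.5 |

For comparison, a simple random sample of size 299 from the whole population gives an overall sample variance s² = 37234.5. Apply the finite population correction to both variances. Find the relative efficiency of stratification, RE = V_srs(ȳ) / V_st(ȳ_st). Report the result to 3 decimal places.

RE ≈ 1.124

V̂(ȳ_st) = Σ W_h² (1 − n_h/N_h) s_h²/n_h, with W_h = N_h/N and N = 2425:
  stratum A: (725/2425)²·(1 − 46/725)·188.8²/46 = 64.868
  stratum B: (1150/2425)²·(1 − 192/1150)·152.9²/192 = 22.8115
  stratum C: (250/2425)²·(1 − 37/250)·177.9²/37 = 7.74544
  stratum D: (300/2425)²·(1 − 24/300)·54.5²/24 = 1.74256
V_st = 97.1675
V_srs = (1 − 299/2425)·37234.5/299 = 109.176
Relative efficiency = V_srs / V_st = 109.176/97.1675 = 1.1236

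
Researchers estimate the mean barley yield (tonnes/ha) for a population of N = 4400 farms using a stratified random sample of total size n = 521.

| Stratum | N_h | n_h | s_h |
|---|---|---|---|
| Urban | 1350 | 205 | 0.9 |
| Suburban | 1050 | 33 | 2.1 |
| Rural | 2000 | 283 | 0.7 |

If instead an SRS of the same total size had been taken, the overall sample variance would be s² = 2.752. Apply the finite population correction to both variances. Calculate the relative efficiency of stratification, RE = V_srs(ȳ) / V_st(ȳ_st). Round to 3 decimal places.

RE ≈ 0.583

V̂(ȳ_st) = Σ W_h² (1 − n_h/N_h) s_h²/n_h, with W_h = N_h/N and N = 4400:
  stratum Urban: (1350/4400)²·(1 − 205/1350)·0.9²/205 = 0.000315475
  stratum Suburban: (1050/4400)²·(1 − 33/1050)·2.1²/33 = 0.00737105
  stratum Rural: (2000/4400)²·(1 − 283/2000)·0.7²/283 = 0.000307118
V_st = 0.00799365
V_srs = (1 − 521/4400)·2.752/521 = 0.0046567
Relative efficiency = V_srs / V_st = 0.0046567/0.00799365 = 0.5825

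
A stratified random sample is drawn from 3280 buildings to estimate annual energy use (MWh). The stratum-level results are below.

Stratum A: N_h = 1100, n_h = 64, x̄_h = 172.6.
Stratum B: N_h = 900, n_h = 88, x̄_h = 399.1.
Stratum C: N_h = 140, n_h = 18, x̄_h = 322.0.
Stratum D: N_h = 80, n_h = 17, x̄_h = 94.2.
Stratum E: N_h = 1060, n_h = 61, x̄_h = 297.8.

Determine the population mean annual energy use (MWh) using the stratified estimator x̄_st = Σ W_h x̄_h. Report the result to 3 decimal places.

x̄_st ≈ 279.675

N = Σ N_h = 3280. Stratum weights W_h = N_h/N.
x̄_st = (1100·172.6 + 900·399.1 + 140·322.0 + 80·94.2 + 1060·297.8) / 3280 = 279.67500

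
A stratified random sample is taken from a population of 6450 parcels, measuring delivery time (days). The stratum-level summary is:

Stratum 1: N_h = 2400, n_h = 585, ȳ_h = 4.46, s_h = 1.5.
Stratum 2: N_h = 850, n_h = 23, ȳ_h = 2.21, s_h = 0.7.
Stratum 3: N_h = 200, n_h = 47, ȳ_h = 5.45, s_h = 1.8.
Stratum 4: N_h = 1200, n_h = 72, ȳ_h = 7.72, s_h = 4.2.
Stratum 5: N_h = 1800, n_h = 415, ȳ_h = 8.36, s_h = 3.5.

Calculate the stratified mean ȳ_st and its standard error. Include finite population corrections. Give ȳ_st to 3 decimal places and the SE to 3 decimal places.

ȳ_st ≈ 5.889, SE ≈ 0.103

ȳ_st = Σ W_h ȳ_h = (2400·4.46 + 850·2.21 + 200·5.45 + 1200·7.72 + 1800·8.36)/6450 = 5.88907
V̂(ȳ_st) = Σ W_h² (1 − n_h/N_h) s_h²/n_h, with W_h = N_h/N and N = 6450:
  stratum 1: (2400/6450)²·(1 − 585/2400)·1.5²/585 = 0.000402712
  stratum 2: (850/6450)²·(1 − 23/850)·0.7²/23 = 0.000359976
  stratum 3: (200/6450)²·(1 − 47/200)·1.8²/47 = 5.07048e-05
  stratum 4: (1200/6450)²·(1 − 72/1200)·4.2²/72 = 0.00797144
  stratum 5: (1800/6450)²·(1 − 415/1800)·3.5²/415 = 0.00176885
V̂(ȳ_st) = 0.0105537
SE(ȳ_st) = √0.0105537 = 0.102731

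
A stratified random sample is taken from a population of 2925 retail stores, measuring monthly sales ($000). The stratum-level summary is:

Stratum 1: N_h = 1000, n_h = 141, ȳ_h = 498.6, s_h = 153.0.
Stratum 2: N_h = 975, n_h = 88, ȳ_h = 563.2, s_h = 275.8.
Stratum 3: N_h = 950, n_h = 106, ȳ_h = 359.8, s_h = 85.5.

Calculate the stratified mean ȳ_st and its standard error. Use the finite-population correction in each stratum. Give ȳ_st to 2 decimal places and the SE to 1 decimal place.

ȳ_st = Σ W_h ȳ_h = (1000·498.6 + 975·563.2 + 950·359.8)/2925 = 475.05299
V̂(ȳ_st) = Σ W_h² (1 − n_h/N_h) s_h²/n_h, with W_h = N_h/N and N = 2925:
  stratum 1: (1000/2925)²·(1 − 141/1000)·153.0²/141 = 16.6688
  stratum 2: (975/2925)²·(1 − 88/975)·275.8²/88 = 87.374
  stratum 3: (950/2925)²·(1 − 106/950)·85.5²/106 = 6.4631
V̂(ȳ_st) = 110.506
SE(ȳ_st) = √110.506 = 10.5122

ȳ_st ≈ 475.05, SE ≈ 10.5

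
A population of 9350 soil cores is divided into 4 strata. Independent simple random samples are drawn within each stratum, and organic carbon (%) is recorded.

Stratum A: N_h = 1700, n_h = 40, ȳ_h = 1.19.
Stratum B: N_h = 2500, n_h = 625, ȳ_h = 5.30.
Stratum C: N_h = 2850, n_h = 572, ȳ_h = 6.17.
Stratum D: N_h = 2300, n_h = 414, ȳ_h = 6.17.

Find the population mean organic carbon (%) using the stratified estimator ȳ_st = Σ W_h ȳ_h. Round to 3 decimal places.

ȳ_st ≈ 5.032

N = Σ N_h = 9350. Stratum weights W_h = N_h/N.
ȳ_st = (1700·1.19 + 2500·5.30 + 2850·6.17 + 2300·6.17) / 9350 = 5.03193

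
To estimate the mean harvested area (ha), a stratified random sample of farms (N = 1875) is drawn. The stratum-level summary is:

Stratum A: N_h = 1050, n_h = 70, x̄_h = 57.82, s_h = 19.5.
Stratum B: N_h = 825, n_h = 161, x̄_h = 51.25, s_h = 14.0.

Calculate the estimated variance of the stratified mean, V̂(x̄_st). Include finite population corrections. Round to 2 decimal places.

V̂(x̄_st) ≈ 1.78

V̂(x̄_st) = Σ W_h² (1 − n_h/N_h) s_h²/n_h, with W_h = N_h/N and N = 1875:
  stratum A: (1050/1875)²·(1 − 70/1050)·19.5²/70 = 1.58995
  stratum B: (825/1875)²·(1 − 161/825)·14.0²/161 = 0.189692
V̂(x̄_st) = 1.77964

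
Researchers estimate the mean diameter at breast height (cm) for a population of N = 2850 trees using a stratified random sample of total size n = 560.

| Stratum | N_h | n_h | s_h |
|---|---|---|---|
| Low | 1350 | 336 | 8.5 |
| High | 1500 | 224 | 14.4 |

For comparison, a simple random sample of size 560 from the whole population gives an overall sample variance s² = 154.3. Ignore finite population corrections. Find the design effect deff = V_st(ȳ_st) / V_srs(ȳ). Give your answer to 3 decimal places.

deff ≈ 1.106

V̂(ȳ_st) = Σ W_h² s_h²/n_h, with W_h = N_h/N and N = 2850:
  stratum Low: (1350/2850)²·8.5²/336 = 0.0482477
  stratum High: (1500/2850)²·14.4²/224 = 0.256431
V_st = 0.304678
V_srs = s²/n = 154.3/560 = 0.275536
deff = V_st / V_srs = 0.304678/0.275536 = 1.1058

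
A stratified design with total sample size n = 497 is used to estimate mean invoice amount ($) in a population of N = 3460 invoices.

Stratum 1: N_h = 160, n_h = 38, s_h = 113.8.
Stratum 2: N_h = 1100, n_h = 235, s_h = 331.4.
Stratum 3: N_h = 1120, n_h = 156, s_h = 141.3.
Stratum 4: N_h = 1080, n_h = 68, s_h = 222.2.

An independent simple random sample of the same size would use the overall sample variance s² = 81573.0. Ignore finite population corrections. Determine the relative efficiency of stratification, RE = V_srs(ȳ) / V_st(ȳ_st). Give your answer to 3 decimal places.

RE ≈ 1.242

V̂(ȳ_st) = Σ W_h² s_h²/n_h, with W_h = N_h/N and N = 3460:
  stratum 1: (160/3460)²·113.8²/38 = 0.728767
  stratum 2: (1100/3460)²·331.4²/235 = 47.2357
  stratum 3: (1120/3460)²·141.3²/156 = 13.4105
  stratum 4: (1080/3460)²·222.2²/68 = 70.7415
V_st = 132.116
V_srs = s²/n = 81573.0/497 = 164.131
Relative efficiency = V_srs / V_st = 164.131/132.116 = 1.2423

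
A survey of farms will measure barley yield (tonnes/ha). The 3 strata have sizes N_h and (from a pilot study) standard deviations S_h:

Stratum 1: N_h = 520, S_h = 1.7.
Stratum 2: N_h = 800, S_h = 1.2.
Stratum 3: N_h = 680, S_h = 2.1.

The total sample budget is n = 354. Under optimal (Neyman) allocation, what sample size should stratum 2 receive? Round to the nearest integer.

104

Neyman allocation: n_h = n · N_h S_h / Σ N_i S_i, with n = 354.
  stratum 1: N_h·S_h = 520·1.7 = 884.00
  stratum 2: N_h·S_h = 800·1.2 = 960.00
  stratum 3: N_h·S_h = 680·2.1 = 1428.00
Σ N_h S_h = 3272.00
n for stratum 2 = 354·960.00/3272.00 = 103.863 → 104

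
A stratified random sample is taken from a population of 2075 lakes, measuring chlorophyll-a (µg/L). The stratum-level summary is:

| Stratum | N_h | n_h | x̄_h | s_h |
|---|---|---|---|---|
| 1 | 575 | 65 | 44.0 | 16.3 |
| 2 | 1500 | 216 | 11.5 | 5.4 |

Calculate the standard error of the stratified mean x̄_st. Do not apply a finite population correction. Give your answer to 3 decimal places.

V̂(x̄_st) = Σ W_h² s_h²/n_h, with W_h = N_h/N and N = 2075:
  stratum 1: (575/2075)²·16.3²/65 = 0.313878
  stratum 2: (1500/2075)²·5.4²/216 = 0.0705472
V̂(x̄_st) = 0.384426
SE(x̄_st) = √0.384426 = 0.620021

SE(x̄_st) ≈ 0.620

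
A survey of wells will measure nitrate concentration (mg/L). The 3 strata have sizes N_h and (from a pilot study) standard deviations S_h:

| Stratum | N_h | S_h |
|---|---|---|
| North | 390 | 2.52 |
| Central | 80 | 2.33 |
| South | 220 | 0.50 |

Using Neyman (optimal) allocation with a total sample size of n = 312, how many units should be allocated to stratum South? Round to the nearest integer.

27

Neyman allocation: n_h = n · N_h S_h / Σ N_i S_i, with n = 312.
  stratum North: N_h·S_h = 390·2.52 = 982.80
  stratum Central: N_h·S_h = 80·2.33 = 186.40
  stratum South: N_h·S_h = 220·0.50 = 110.00
Σ N_h S_h = 1279.20
n for stratum South = 312·110.00/1279.20 = 26.829 → 27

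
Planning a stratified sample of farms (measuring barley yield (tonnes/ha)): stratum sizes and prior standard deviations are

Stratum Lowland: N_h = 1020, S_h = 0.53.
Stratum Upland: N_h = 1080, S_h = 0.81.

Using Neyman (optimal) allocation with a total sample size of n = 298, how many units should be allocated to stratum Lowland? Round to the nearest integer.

114

Neyman allocation: n_h = n · N_h S_h / Σ N_i S_i, with n = 298.
  stratum Lowland: N_h·S_h = 1020·0.53 = 540.60
  stratum Upland: N_h·S_h = 1080·0.81 = 874.80
Σ N_h S_h = 1415.40
n for stratum Lowland = 298·540.60/1415.40 = 113.819 → 114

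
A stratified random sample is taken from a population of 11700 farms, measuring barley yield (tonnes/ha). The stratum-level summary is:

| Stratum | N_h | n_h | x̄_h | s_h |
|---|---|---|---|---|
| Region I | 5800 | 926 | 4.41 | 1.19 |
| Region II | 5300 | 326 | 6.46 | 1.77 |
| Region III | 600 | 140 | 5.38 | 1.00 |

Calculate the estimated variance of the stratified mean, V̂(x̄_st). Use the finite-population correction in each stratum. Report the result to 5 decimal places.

V̂(x̄_st) ≈ 0.00218

V̂(x̄_st) = Σ W_h² (1 − n_h/N_h) s_h²/n_h, with W_h = N_h/N and N = 11700:
  stratum Region I: (5800/11700)²·(1 − 926/5800)·1.19²/926 = 0.000315809
  stratum Region II: (5300/11700)²·(1 − 326/5300)·1.77²/326 = 0.00185071
  stratum Region III: (600/11700)²·(1 − 140/600)·1.00²/140 = 1.44016e-05
V̂(x̄_st) = 0.00218092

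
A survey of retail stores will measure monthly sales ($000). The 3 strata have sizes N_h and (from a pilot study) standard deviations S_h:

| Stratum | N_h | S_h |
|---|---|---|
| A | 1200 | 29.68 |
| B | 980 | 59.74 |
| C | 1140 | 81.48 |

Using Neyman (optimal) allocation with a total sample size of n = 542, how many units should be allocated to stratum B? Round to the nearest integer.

Neyman allocation: n_h = n · N_h S_h / Σ N_i S_i, with n = 542.
  stratum A: N_h·S_h = 1200·29.68 = 35616.00
  stratum B: N_h·S_h = 980·59.74 = 58545.20
  stratum C: N_h·S_h = 1140·81.48 = 92887.20
Σ N_h S_h = 187048.40
n for stratum B = 542·58545.20/187048.40 = 169.643 → 170

170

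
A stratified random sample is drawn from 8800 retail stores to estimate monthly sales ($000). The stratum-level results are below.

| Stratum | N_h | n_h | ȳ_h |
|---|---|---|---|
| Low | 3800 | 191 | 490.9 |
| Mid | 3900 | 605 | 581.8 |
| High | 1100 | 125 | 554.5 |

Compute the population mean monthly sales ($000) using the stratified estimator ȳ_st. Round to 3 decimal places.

N = Σ N_h = 8800. Stratum weights W_h = N_h/N.
ȳ_st = (3800·490.9 + 3900·581.8 + 1100·554.5) / 8800 = 539.13523

ȳ_st ≈ 539.135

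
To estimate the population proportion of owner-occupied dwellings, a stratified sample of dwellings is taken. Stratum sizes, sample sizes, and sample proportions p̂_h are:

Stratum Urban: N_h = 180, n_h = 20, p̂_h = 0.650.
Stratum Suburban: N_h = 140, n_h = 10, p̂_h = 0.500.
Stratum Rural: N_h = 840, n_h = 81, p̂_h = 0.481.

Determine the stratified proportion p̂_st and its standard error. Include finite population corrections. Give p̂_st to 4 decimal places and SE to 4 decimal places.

N = 1160; stratum weights W_h = N_h/N.
p̂_st = Σ W_h p̂_h = (180·0.650 + 140·0.500 + 840·0.481)/1160 = 0.50952
V̂(p̂_st) = Σ W_h² (1 − n_h/N_h) p̂_h(1−p̂_h)/(n_h−1):
  stratum Urban: (180/1160)²·(1 − 20/180)·0.650·0.350/19 = 0.000256274
  stratum Suburban: (140/1160)²·(1 − 10/140)·0.500·0.500/9 = 0.00037571
  stratum Rural: (840/1160)²·(1 − 81/840)·0.481·0.519/80 = 0.00147852
V̂(p̂_st) = 0.00211051; SE = √V̂ = 0.0459402

p̂_st ≈ 0.5095, SE ≈ 0.0459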